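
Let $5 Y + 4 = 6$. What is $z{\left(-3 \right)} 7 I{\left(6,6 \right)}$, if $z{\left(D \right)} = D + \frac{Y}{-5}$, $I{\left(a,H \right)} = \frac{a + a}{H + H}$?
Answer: $- \frac{539}{25} \approx -21.56$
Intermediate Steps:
$Y = \frac{2}{5}$ ($Y = - \frac{4}{5} + \frac{1}{5} \cdot 6 = - \frac{4}{5} + \frac{6}{5} = \frac{2}{5} \approx 0.4$)
$I{\left(a,H \right)} = \frac{a}{H}$ ($I{\left(a,H \right)} = \frac{2 a}{2 H} = 2 a \frac{1}{2 H} = \frac{a}{H}$)
$z{\left(D \right)} = - \frac{2}{25} + D$ ($z{\left(D \right)} = D + \frac{2}{5 \left(-5\right)} = D + \frac{2}{5} \left(- \frac{1}{5}\right) = D - \frac{2}{25} = - \frac{2}{25} + D$)
$z{\left(-3 \right)} 7 I{\left(6,6 \right)} = \left(- \frac{2}{25} - 3\right) 7 \cdot \frac{6}{6} = \left(- \frac{77}{25}\right) 7 \cdot 6 \cdot \frac{1}{6} = \left(- \frac{539}{25}\right) 1 = - \frac{539}{25}$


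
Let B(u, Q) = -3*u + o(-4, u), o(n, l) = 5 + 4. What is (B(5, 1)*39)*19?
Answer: -4446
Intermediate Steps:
o(n, l) = 9
B(u, Q) = 9 - 3*u (B(u, Q) = -3*u + 9 = 9 - 3*u)
(B(5, 1)*39)*19 = ((9 - 3*5)*39)*19 = ((9 - 15)*39)*19 = -6*39*19 = -234*19 = -4446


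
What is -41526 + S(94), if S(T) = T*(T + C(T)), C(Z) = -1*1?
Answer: -32784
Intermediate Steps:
C(Z) = -1
S(T) = T*(-1 + T) (S(T) = T*(T - 1) = T*(-1 + T))
-41526 + S(94) = -41526 + 94*(-1 + 94) = -41526 + 94*93 = -41526 + 8742 = -32784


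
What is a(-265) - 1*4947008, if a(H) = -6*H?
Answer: -4945418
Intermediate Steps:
a(-265) - 1*4947008 = -6*(-265) - 1*4947008 = 1590 - 4947008 = -4945418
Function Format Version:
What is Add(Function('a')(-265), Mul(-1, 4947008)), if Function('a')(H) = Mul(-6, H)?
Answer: -4945418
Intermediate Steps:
Add(Function('a')(-265), Mul(-1, 4947008)) = Add(Mul(-6, -265), Mul(-1, 4947008)) = Add(1590, -4947008) = -4945418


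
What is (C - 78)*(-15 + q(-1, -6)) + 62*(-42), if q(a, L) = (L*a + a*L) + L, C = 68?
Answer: -2514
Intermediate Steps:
q(a, L) = L + 2*L*a (q(a, L) = (L*a + L*a) + L = 2*L*a + L = L + 2*L*a)
(C - 78)*(-15 + q(-1, -6)) + 62*(-42) = (68 - 78)*(-15 - 6*(1 + 2*(-1))) + 62*(-42) = -10*(-15 - 6*(1 - 2)) - 2604 = -10*(-15 - 6*(-1)) - 2604 = -10*(-15 + 6) - 2604 = -10*(-9) - 2604 = 90 - 2604 = -2514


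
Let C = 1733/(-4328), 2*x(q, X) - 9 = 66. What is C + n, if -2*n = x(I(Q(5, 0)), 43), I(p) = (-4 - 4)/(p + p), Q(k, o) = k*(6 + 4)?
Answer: -82883/4328 ≈ -19.150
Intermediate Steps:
Q(k, o) = 10*k (Q(k, o) = k*10 = 10*k)
I(p) = -4/p (I(p) = -8*1/(2*p) = -4/p)
x(q, X) = 75/2 (x(q, X) = 9/2 + (1/2)*66 = 9/2 + 33 = 75/2)
n = -75/4 (n = -1/2*75/2 = -75/4 ≈ -18.750)
C = -1733/4328 (C = 1733*(-1/4328) = -1733/4328 ≈ -0.40042)
C + n = -1733/4328 - 75/4 = -82883/4328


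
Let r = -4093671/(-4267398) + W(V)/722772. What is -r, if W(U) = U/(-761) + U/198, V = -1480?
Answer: -18575880032551109/19364356721339982 ≈ -0.95928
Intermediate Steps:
W(U) = 563*U/150678 (W(U) = U*(-1/761) + U*(1/198) = -U/761 + U/198 = 563*U/150678)
r = 18575880032551109/19364356721339982 (r = -4093671/(-4267398) + ((563/150678)*(-1480))/722772 = -4093671*(-1/4267398) - 416620/75339*1/722772 = 1364557/1422466 - 104155/13613229927 = 18575880032551109/19364356721339982 ≈ 0.95928)
-r = -1*18575880032551109/19364356721339982 = -18575880032551109/19364356721339982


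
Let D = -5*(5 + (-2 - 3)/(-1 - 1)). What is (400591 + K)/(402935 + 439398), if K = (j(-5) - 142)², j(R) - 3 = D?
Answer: 1726973/3369332 ≈ 0.51256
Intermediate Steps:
D = -75/2 (D = -5*(5 - 5/(-2)) = -5*(5 - 5*(-½)) = -5*(5 + 5/2) = -5*15/2 = -75/2 ≈ -37.500)
j(R) = -69/2 (j(R) = 3 - 75/2 = -69/2)
K = 124609/4 (K = (-69/2 - 142)² = (-353/2)² = 124609/4 ≈ 31152.)
(400591 + K)/(402935 + 439398) = (400591 + 124609/4)/(402935 + 439398) = (1726973/4)/842333 = (1726973/4)*(1/842333) = 1726973/3369332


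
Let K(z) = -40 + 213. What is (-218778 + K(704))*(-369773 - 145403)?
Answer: 112620049480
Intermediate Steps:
K(z) = 173
(-218778 + K(704))*(-369773 - 145403) = (-218778 + 173)*(-369773 - 145403) = -218605*(-515176) = 112620049480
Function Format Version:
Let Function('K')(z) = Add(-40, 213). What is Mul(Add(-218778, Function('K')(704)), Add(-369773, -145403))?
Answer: 112620049480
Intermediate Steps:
Function('K')(z) = 173
Mul(Add(-218778, Function('K')(704)), Add(-369773, -145403)) = Mul(Add(-218778, 173), Add(-369773, -145403)) = Mul(-218605, -515176) = 112620049480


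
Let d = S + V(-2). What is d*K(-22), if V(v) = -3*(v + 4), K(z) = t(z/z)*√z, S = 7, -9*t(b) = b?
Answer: -I*√22/9 ≈ -0.52116*I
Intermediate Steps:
t(b) = -b/9
K(z) = -√z/9 (K(z) = (-z/(9*z))*√z = (-⅑*1)*√z = -√z/9)
V(v) = -12 - 3*v (V(v) = -3*(4 + v) = -12 - 3*v)
d = 1 (d = 7 + (-12 - 3*(-2)) = 7 + (-12 + 6) = 7 - 6 = 1)
d*K(-22) = 1*(-I*√22/9) = -I*√22/9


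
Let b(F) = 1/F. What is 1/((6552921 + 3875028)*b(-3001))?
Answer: -3001/10427949 ≈ -0.00028778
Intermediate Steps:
1/((6552921 + 3875028)*b(-3001)) = 1/((6552921 + 3875028)*(1/(-3001))) = 1/(10427949*(-1/3001)) = (1/10427949)*(-3001) = -3001/10427949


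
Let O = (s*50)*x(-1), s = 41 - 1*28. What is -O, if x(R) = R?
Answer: 650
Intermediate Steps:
s = 13 (s = 41 - 28 = 13)
O = -650 (O = (13*50)*(-1) = 650*(-1) = -650)
-O = -1*(-650) = 650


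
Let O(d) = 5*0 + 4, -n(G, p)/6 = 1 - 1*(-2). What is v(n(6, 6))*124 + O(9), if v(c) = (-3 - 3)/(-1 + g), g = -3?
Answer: 190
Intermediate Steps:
n(G, p) = -18 (n(G, p) = -6*(1 - 1*(-2)) = -6*(1 + 2) = -6*3 = -18)
O(d) = 4 (O(d) = 0 + 4 = 4)
v(c) = 3/2 (v(c) = (-3 - 3)/(-1 - 3) = -6/(-4) = -6*(-1/4) = 3/2)
v(n(6, 6))*124 + O(9) = (3/2)*124 + 4 = 186 + 4 = 190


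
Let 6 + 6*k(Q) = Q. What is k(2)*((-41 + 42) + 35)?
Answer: -24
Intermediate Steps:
k(Q) = -1 + Q/6
k(2)*((-41 + 42) + 35) = (-1 + (1/6)*2)*((-41 + 42) + 35) = (-1 + 1/3)*(1 + 35) = -2/3*36 = -24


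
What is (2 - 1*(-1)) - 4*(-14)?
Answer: 59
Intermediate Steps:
(2 - 1*(-1)) - 4*(-14) = (2 + 1) + 56 = 3 + 56 = 59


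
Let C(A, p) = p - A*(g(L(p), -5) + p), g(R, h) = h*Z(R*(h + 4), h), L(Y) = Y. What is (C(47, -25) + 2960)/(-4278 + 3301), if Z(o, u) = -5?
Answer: -2935/977 ≈ -3.0041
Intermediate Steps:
g(R, h) = -5*h (g(R, h) = h*(-5) = -5*h)
C(A, p) = p - A*(25 + p) (C(A, p) = p - A*(-5*(-5) + p) = p - A*(25 + p))
(C(47, -25) + 2960)/(-4278 + 3301) = ((-25 - 25*47 - 1*47*(-25)) + 2960)/(-4278 + 3301) = ((-25 - 1175 + 1175) + 2960)/(-977) = (-25 + 2960)*(-1/977) = 2935*(-1/977) = -2935/977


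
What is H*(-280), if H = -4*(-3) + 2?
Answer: -3920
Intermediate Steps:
H = 14 (H = 12 + 2 = 14)
H*(-280) = 14*(-280) = -3920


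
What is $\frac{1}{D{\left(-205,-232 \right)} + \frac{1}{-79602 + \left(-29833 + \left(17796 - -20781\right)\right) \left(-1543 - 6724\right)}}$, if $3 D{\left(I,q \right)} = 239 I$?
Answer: $- \frac{217098750}{3545584418753} \approx -6.1231 \cdot 10^{-5}$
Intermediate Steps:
$D{\left(I,q \right)} = \frac{239 I}{3}$
$\frac{1}{D{\left(-205,-232 \right)} + \frac{1}{-79602 + \left(-29833 + \left(17796 - -20781\right)\right) \left(-1543 - 6724\right)}} = \frac{1}{\frac{239}{3} \left(-205\right) + \frac{1}{-79602 + \left(-29833 + \left(17796 - -20781\right)\right) \left(-1543 - 6724\right)}} = \frac{1}{- \frac{48995}{3} + \frac{1}{-79602 + \left(-29833 + \left(17796 + 20781\right)\right) \left(-8267\right)}} = \frac{1}{- \frac{48995}{3} + \frac{1}{-79602 + \left(-29833 + 38577\right) \left(-8267\right)}} = \frac{1}{- \frac{48995}{3} + \frac{1}{-79602 + 8744 \left(-8267\right)}} = \frac{1}{- \frac{48995}{3} + \frac{1}{-79602 - 72286648}} = \frac{1}{- \frac{48995}{3} + \frac{1}{-72366250}} = \frac{1}{- \frac{48995}{3} - \frac{1}{72366250}} = \frac{1}{- \frac{3545584418753}{217098750}} = - \frac{217098750}{3545584418753}$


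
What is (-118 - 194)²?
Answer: 97344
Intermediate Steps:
(-118 - 194)² = (-312)² = 97344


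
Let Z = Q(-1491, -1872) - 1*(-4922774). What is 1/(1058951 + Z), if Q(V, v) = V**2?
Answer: 1/8204806 ≈ 1.2188e-7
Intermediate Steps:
Z = 7145855 (Z = (-1491)**2 - 1*(-4922774) = 2223081 + 4922774 = 7145855)
1/(1058951 + Z) = 1/(1058951 + 7145855) = 1/8204806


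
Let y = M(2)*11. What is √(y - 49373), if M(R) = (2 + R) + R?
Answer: I*√49307 ≈ 222.05*I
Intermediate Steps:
M(R) = 2 + 2*R
y = 66 (y = (2 + 2*2)*11 = (2 + 4)*11 = 6*11 = 66)
√(y - 49373) = √(66 - 49373) = √(-49307) = I*√49307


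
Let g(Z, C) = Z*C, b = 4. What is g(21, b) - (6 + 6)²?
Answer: -60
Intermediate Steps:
g(Z, C) = C*Z
g(21, b) - (6 + 6)² = 4*21 - (6 + 6)² = 84 - 1*12² = 84 - 1*144 = 84 - 144 = -60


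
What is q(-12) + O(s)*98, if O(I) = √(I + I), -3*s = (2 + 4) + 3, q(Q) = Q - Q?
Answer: 98*I*√6 ≈ 240.05*I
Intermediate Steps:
q(Q) = 0
s = -3 (s = -((2 + 4) + 3)/3 = -(6 + 3)/3 = -⅓*9 = -3)
O(I) = √2*√I (O(I) = √(2*I) = √2*√I)
q(-12) + O(s)*98 = 0 + (√2*√(-3))*98 = 0 + (√2*(I*√3))*98 = 0 + (I*√6)*98 = 0 + 98*I*√6 = 98*I*√6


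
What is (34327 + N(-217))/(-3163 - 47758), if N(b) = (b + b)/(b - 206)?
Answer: -14520755/21539583 ≈ -0.67414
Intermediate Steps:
N(b) = 2*b/(-206 + b) (N(b) = (2*b)/(-206 + b) = 2*b/(-206 + b))
(34327 + N(-217))/(-3163 - 47758) = (34327 + 2*(-217)/(-206 - 217))/(-3163 - 47758) = (34327 + 2*(-217)/(-423))/(-50921) = (34327 + 2*(-217)*(-1/423))*(-1/50921) = (34327 + 434/423)*(-1/50921) = (14520755/423)*(-1/50921) = -14520755/21539583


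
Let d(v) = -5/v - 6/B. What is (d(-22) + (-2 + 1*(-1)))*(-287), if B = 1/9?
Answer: 358463/22 ≈ 16294.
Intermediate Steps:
B = 1/9 ≈ 0.11111
d(v) = -54 - 5/v (d(v) = -5/v - 6/1/9 = -5/v - 6*9 = -5/v - 54 = -54 - 5/v)
(d(-22) + (-2 + 1*(-1)))*(-287) = ((-54 - 5/(-22)) + (-2 + 1*(-1)))*(-287) = ((-54 - 5*(-1/22)) + (-2 - 1))*(-287) = ((-54 + 5/22) - 3)*(-287) = (-1183/22 - 3)*(-287) = -1249/22*(-287) = 358463/22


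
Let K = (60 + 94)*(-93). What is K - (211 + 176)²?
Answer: -164091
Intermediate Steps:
K = -14322 (K = 154*(-93) = -14322)
K - (211 + 176)² = -14322 - (211 + 176)² = -14322 - 1*387² = -14322 - 1*149769 = -14322 - 149769 = -164091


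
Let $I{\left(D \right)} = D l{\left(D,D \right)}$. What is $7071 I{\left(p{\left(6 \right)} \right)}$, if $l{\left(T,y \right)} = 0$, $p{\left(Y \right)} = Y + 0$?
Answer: $0$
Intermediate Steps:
$p{\left(Y \right)} = Y$
$I{\left(D \right)} = 0$ ($I{\left(D \right)} = D 0 = 0$)
$7071 I{\left(p{\left(6 \right)} \right)} = 7071 \cdot 0 = 0$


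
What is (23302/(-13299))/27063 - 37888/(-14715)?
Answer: 168345171646/65383802055 ≈ 2.5747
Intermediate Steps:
(23302/(-13299))/27063 - 37888/(-14715) = (23302*(-1/13299))*(1/27063) - 37888*(-1/14715) = -23302/13299*1/27063 + 37888/14715 = -23302/359910837 + 37888/14715 = 168345171646/65383802055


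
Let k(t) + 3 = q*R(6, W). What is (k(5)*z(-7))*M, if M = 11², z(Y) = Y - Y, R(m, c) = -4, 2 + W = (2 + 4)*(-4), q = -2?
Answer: 0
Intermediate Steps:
W = -26 (W = -2 + (2 + 4)*(-4) = -2 + 6*(-4) = -2 - 24 = -26)
z(Y) = 0
M = 121
k(t) = 5 (k(t) = -3 - 2*(-4) = -3 + 8 = 5)
(k(5)*z(-7))*M = (5*0)*121 = 0*121 = 0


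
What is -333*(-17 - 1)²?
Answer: -107892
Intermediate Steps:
-333*(-17 - 1)² = -333*(-18)² = -333*324 = -107892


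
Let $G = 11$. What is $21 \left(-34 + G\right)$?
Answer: $-483$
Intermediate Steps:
$21 \left(-34 + G\right) = 21 \left(-34 + 11\right) = 21 \left(-23\right) = -483$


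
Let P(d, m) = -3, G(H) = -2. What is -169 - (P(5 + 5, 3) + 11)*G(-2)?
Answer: -153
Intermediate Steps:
-169 - (P(5 + 5, 3) + 11)*G(-2) = -169 - (-3 + 11)*(-2) = -169 - 8*(-2) = -169 - 1*(-16) = -169 + 16 = -153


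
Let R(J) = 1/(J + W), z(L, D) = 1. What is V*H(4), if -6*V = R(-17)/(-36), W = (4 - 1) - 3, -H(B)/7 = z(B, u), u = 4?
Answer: 7/3672 ≈ 0.0019063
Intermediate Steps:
H(B) = -7 (H(B) = -7*1 = -7)
W = 0 (W = 3 - 3 = 0)
R(J) = 1/J (R(J) = 1/(J + 0) = 1/J)
V = -1/3672 (V = -1/(6*(-17)*(-36)) = -(-1)*(-1)/(102*36) = -1/6*1/612 = -1/3672 ≈ -0.00027233)
V*H(4) = -1/3672*(-7) = 7/3672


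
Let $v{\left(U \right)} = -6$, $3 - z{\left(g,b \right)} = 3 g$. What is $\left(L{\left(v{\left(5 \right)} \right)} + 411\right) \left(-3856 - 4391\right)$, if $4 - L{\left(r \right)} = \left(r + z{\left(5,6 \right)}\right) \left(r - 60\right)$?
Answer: $6374931$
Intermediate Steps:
$z{\left(g,b \right)} = 3 - 3 g$
$L{\left(r \right)} = 4 - \left(-60 + r\right) \left(-12 + r\right)$ ($L{\left(r \right)} = 4 - \left(r + \left(3 - 15\right)\right) \left(r - 60\right) = 4 - \left(r + \left(3 - 15\right)\right) \left(-60 + r\right) = 4 - \left(r - 12\right) \left(-60 + r\right) = 4 - \left(-12 + r\right) \left(-60 + r\right) = 4 - \left(-60 + r\right) \left(-12 + r\right)$)
$\left(L{\left(v{\left(5 \right)} \right)} + 411\right) \left(-3856 - 4391\right) = \left(\left(-716 - \left(-6\right)^{2} + 72 \left(-6\right)\right) + 411\right) \left(-3856 - 4391\right) = \left(\left(-716 - 36 - 432\right) + 411\right) \left(-8247\right) = \left(-1184 + 411\right) \left(-8247\right) = \left(-773\right) \left(-8247\right) = 6374931$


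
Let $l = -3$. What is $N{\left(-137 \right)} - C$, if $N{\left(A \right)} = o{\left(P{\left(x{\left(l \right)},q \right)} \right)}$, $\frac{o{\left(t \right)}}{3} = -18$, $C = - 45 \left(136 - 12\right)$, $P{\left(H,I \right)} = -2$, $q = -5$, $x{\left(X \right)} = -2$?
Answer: $5526$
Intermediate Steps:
$C = -5580$ ($C = \left(-45\right) 124 = -5580$)
$o{\left(t \right)} = -54$ ($o{\left(t \right)} = 3 \left(-18\right) = -54$)
$N{\left(A \right)} = -54$
$N{\left(-137 \right)} - C = -54 - -5580 = -54 + 5580 = 5526$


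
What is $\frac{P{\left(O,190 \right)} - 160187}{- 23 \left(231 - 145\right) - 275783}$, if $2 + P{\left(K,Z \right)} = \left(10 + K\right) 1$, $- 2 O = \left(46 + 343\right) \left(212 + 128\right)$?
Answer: $\frac{11911}{14619} \approx 0.81476$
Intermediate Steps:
$O = -66130$ ($O = - \frac{\left(46 + 343\right) \left(212 + 128\right)}{2} = - \frac{389 \cdot 340}{2} = \left(- \frac{1}{2}\right) 132260 = -66130$)
$P{\left(K,Z \right)} = 8 + K$ ($P{\left(K,Z \right)} = -2 + \left(10 + K\right) 1 = -2 + \left(10 + K\right) = 8 + K$)
$\frac{P{\left(O,190 \right)} - 160187}{- 23 \left(231 - 145\right) - 275783} = \frac{\left(8 - 66130\right) - 160187}{- 23 \left(231 - 145\right) - 275783} = \frac{-66122 - 160187}{\left(-23\right) 86 - 275783} = - \frac{226309}{-1978 - 275783} = - \frac{226309}{-277761} = \left(-226309\right) \left(- \frac{1}{277761}\right) = \frac{11911}{14619}$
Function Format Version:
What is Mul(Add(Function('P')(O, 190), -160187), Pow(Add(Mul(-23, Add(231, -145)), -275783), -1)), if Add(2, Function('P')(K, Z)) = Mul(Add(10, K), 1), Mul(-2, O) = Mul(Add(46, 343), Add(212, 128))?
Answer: Rational(11911, 14619) ≈ 0.81476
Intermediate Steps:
O = -66130 (O = Mul(Rational(-1, 2), Mul(Add(46, 343), Add(212, 128))) = Mul(Rational(-1, 2), Mul(389, 340)) = Mul(Rational(-1, 2), 132260) = -66130)
Function('P')(K, Z) = Add(8, K) (Function('P')(K, Z) = Add(-2, Mul(Add(10, K), 1)) = Add(-2, Add(10, K)) = Add(8, K))
Mul(Add(Function('P')(O, 190), -160187), Pow(Add(Mul(-23, Add(231, -145)), -275783), -1)) = Mul(Add(Add(8, -66130), -160187), Pow(Add(Mul(-23, Add(231, -145)), -275783), -1)) = Mul(Add(-66122, -160187), Pow(Add(Mul(-23, 86), -275783), -1)) = Mul(-226309, Pow(Add(-1978, -275783), -1)) = Mul(-226309, Pow(-277761, -1)) = Mul(-226309, Rational(-1, 277761)) = Rational(11911, 14619)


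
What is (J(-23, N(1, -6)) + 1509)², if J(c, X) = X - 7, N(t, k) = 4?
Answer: 2268036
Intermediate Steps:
J(c, X) = -7 + X
(J(-23, N(1, -6)) + 1509)² = ((-7 + 4) + 1509)² = (-3 + 1509)² = 1506² = 2268036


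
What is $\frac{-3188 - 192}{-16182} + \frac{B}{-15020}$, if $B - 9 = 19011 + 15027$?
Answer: $- \frac{250090477}{121526820} \approx -2.0579$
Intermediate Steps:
$B = 34047$ ($B = 9 + \left(19011 + 15027\right) = 9 + 34038 = 34047$)
$\frac{-3188 - 192}{-16182} + \frac{B}{-15020} = \frac{-3188 - 192}{-16182} + \frac{34047}{-15020} = \left(-3380\right) \left(- \frac{1}{16182}\right) + 34047 \left(- \frac{1}{15020}\right) = \frac{1690}{8091} - \frac{34047}{15020} = - \frac{250090477}{121526820}$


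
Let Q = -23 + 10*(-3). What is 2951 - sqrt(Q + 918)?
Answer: 2951 - sqrt(865) ≈ 2921.6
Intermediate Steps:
Q = -53 (Q = -23 - 30 = -53)
2951 - sqrt(Q + 918) = 2951 - sqrt(-53 + 918) = 2951 - sqrt(865)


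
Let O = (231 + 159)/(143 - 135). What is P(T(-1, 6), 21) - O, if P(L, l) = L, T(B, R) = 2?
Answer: -187/4 ≈ -46.750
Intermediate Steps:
O = 195/4 (O = 390/8 = 390*(⅛) = 195/4 ≈ 48.750)
P(T(-1, 6), 21) - O = 2 - 1*195/4 = 2 - 195/4 = -187/4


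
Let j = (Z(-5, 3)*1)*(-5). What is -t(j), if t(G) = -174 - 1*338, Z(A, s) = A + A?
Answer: 512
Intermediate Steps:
Z(A, s) = 2*A
j = 50 (j = ((2*(-5))*1)*(-5) = -10*1*(-5) = -10*(-5) = 50)
t(G) = -512 (t(G) = -174 - 338 = -512)
-t(j) = -1*(-512) = 512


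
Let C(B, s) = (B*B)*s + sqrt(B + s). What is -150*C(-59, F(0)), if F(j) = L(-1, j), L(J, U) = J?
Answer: 522150 - 300*I*sqrt(15) ≈ 5.2215e+5 - 1161.9*I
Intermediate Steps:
F(j) = -1
C(B, s) = sqrt(B + s) + s*B**2 (C(B, s) = B**2*s + sqrt(B + s) = s*B**2 + sqrt(B + s) = sqrt(B + s) + s*B**2)
-150*C(-59, F(0)) = -150*(sqrt(-59 - 1) - 1*(-59)**2) = -150*(sqrt(-60) - 1*3481) = -150*(2*I*sqrt(15) - 3481) = -150*(-3481 + 2*I*sqrt(15)) = 522150 - 300*I*sqrt(15)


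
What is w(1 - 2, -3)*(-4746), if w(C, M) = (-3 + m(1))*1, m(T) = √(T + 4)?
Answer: 14238 - 4746*√5 ≈ 3625.6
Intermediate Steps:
m(T) = √(4 + T)
w(C, M) = -3 + √5 (w(C, M) = (-3 + √(4 + 1))*1 = (-3 + √5)*1 = -3 + √5)
w(1 - 2, -3)*(-4746) = (-3 + √5)*(-4746) = 14238 - 4746*√5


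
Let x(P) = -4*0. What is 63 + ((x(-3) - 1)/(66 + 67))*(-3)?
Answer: 8382/133 ≈ 63.023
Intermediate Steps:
x(P) = 0
63 + ((x(-3) - 1)/(66 + 67))*(-3) = 63 + ((0 - 1)/(66 + 67))*(-3) = 63 - 1/133*(-3) = 63 + 3/133 = 8382/133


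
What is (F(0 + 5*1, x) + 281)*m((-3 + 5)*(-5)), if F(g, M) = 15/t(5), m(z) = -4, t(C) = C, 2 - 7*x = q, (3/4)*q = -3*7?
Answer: -1136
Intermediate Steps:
q = -28 (q = 4*(-3*7)/3 = (4/3)*(-21) = -28)
x = 30/7 (x = 2/7 - ⅐*(-28) = 2/7 + 4 = 30/7 ≈ 4.2857)
F(g, M) = 3 (F(g, M) = 15/5 = 15*(⅕) = 3)
(F(0 + 5*1, x) + 281)*m((-3 + 5)*(-5)) = (3 + 281)*(-4) = 284*(-4) = -1136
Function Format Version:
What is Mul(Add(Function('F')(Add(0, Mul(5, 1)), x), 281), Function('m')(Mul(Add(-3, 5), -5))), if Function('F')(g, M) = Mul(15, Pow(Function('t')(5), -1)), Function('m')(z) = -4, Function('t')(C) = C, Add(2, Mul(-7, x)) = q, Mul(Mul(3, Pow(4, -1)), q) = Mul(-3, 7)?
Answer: -1136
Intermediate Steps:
q = -28 (q = Mul(Rational(4, 3), Mul(-3, 7)) = Mul(Rational(4, 3), -21) = -28)
x = Rational(30, 7) (x = Add(Rational(2, 7), Mul(Rational(-1, 7), -28)) = Add(Rational(2, 7), 4) = Rational(30, 7) ≈ 4.2857)
Function('F')(g, M) = 3 (Function('F')(g, M) = Mul(15, Pow(5, -1)) = Mul(15, Rational(1, 5)) = 3)
Mul(Add(Function('F')(Add(0, Mul(5, 1)), x), 281), Function('m')(Mul(Add(-3, 5), -5))) = Mul(Add(3, 281), -4) = Mul(284, -4) = -1136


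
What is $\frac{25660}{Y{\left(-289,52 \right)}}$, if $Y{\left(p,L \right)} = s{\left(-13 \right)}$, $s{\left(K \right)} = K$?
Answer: $- \frac{25660}{13} \approx -1973.8$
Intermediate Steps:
$Y{\left(p,L \right)} = -13$
$\frac{25660}{Y{\left(-289,52 \right)}} = \frac{25660}{-13} = 25660 \left(- \frac{1}{13}\right) = - \frac{25660}{13}$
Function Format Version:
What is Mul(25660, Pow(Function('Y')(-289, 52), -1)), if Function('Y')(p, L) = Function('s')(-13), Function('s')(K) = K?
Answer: Rational(-25660, 13) ≈ -1973.8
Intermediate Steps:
Function('Y')(p, L) = -13
Mul(25660, Pow(Function('Y')(-289, 52), -1)) = Mul(25660, Pow(-13, -1)) = Mul(25660, Rational(-1, 13)) = Rational(-25660, 13)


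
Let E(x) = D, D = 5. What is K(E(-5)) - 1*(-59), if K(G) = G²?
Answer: 84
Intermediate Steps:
E(x) = 5
K(E(-5)) - 1*(-59) = 5² - 1*(-59) = 25 + 59 = 84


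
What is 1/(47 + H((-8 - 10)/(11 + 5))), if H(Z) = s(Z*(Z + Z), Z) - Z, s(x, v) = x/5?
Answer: 160/7781 ≈ 0.020563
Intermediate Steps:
s(x, v) = x/5 (s(x, v) = x*(⅕) = x/5)
H(Z) = -Z + 2*Z²/5 (H(Z) = (Z*(Z + Z))/5 - Z = (Z*(2*Z))/5 - Z = (2*Z²)/5 - Z = 2*Z²/5 - Z = -Z + 2*Z²/5)
1/(47 + H((-8 - 10)/(11 + 5))) = 1/(47 + ((-8 - 10)/(11 + 5))*(-5 + 2*((-8 - 10)/(11 + 5)))/5) = 1/(47 + (-18/16)*(-5 + 2*(-18/16))/5) = 1/(47 + (-18*1/16)*(-5 + 2*(-18*1/16))/5) = 1/(47 + (⅕)*(-9/8)*(-5 + 2*(-9/8))) = 1/(47 + (⅕)*(-9/8)*(-5 - 9/4)) = 1/(47 + (⅕)*(-9/8)*(-29/4)) = 1/(47 + 261/160) = 1/(7781/160) = 160/7781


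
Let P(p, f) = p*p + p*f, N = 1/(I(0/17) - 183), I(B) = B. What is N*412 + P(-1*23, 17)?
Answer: 24842/183 ≈ 135.75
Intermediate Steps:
N = -1/183 (N = 1/(0/17 - 183) = 1/(0*(1/17) - 183) = 1/(0 - 183) = 1/(-183) = -1/183 ≈ -0.0054645)
P(p, f) = p² + f*p
N*412 + P(-1*23, 17) = -1/183*412 + (-1*23)*(17 - 1*23) = -412/183 - 23*(17 - 23) = -412/183 - 23*(-6) = -412/183 + 138 = 24842/183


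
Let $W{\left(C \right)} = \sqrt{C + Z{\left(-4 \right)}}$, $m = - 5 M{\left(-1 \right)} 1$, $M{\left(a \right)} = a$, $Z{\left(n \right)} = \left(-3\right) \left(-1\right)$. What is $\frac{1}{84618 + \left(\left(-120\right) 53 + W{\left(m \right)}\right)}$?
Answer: $\frac{39129}{3062157278} - \frac{\sqrt{2}}{3062157278} \approx 1.2778 \cdot 10^{-5}$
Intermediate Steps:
$Z{\left(n \right)} = 3$
$m = 5$ ($m = \left(-5\right) \left(-1\right) 1 = 5 \cdot 1 = 5$)
$W{\left(C \right)} = \sqrt{3 + C}$ ($W{\left(C \right)} = \sqrt{C + 3} = \sqrt{3 + C}$)
$\frac{1}{84618 + \left(\left(-120\right) 53 + W{\left(m \right)}\right)} = \frac{1}{84618 + \left(\left(-120\right) 53 + \sqrt{3 + 5}\right)} = \frac{1}{84618 - \left(6360 - \sqrt{8}\right)} = \frac{1}{84618 - \left(6360 - 2 \sqrt{2}\right)} = \frac{1}{78258 + 2 \sqrt{2}}$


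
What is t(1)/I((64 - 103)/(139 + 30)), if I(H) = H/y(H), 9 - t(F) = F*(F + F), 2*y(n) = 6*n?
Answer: 21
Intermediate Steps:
y(n) = 3*n (y(n) = (6*n)/2 = 3*n)
t(F) = 9 - 2*F² (t(F) = 9 - F*(F + F) = 9 - F*2*F = 9 - 2*F²)
I(H) = ⅓ (I(H) = H/((3*H)) = (1/(3*H))*H = ⅓)
t(1)/I((64 - 103)/(139 + 30)) = (9 - 2*1²)/(⅓) = (9 - 2*1)*3 = (9 - 2)*3 = 7*3 = 21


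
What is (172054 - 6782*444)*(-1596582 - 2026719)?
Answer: 10287109527354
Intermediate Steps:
(172054 - 6782*444)*(-1596582 - 2026719) = (172054 - 3011208)*(-3623301) = -2839154*(-3623301) = 10287109527354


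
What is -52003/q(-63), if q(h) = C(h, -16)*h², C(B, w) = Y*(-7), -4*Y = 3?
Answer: -29716/11907 ≈ -2.4957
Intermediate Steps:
Y = -¾ (Y = -¼*3 = -¾ ≈ -0.75000)
C(B, w) = 21/4 (C(B, w) = -¾*(-7) = 21/4)
q(h) = 21*h²/4
-52003/q(-63) = -52003/((21/4)*(-63)²) = -52003/((21/4)*3969) = -52003/83349/4 = -52003*4/83349 = -29716/11907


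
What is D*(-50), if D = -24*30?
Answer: 36000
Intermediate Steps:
D = -720
D*(-50) = -720*(-50) = 36000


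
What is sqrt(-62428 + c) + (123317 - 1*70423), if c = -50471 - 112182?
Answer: 52894 + 3*I*sqrt(25009) ≈ 52894.0 + 474.43*I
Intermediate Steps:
c = -162653
sqrt(-62428 + c) + (123317 - 1*70423) = sqrt(-62428 - 162653) + (123317 - 1*70423) = sqrt(-225081) + (123317 - 70423) = 3*I*sqrt(25009) + 52894 = 52894 + 3*I*sqrt(25009)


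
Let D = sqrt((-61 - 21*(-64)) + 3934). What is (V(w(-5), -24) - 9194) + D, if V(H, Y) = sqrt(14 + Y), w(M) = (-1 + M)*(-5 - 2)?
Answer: -9194 + sqrt(5217) + I*sqrt(10) ≈ -9121.8 + 3.1623*I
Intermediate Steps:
w(M) = 7 - 7*M (w(M) = (-1 + M)*(-7) = 7 - 7*M)
D = sqrt(5217) (D = sqrt((-61 + 1344) + 3934) = sqrt(1283 + 3934) = sqrt(5217) ≈ 72.229)
(V(w(-5), -24) - 9194) + D = (sqrt(14 - 24) - 9194) + sqrt(5217) = (sqrt(-10) - 9194) + sqrt(5217) = (I*sqrt(10) - 9194) + sqrt(5217) = (-9194 + I*sqrt(10)) + sqrt(5217) = -9194 + sqrt(5217) + I*sqrt(10)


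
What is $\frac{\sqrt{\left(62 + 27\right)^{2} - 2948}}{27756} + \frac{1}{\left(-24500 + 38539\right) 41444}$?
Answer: $\frac{1}{581832316} + \frac{\sqrt{4973}}{27756} \approx 0.0025407$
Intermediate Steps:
$\frac{\sqrt{\left(62 + 27\right)^{2} - 2948}}{27756} + \frac{1}{\left(-24500 + 38539\right) 41444} = \sqrt{89^{2} - 2948} \cdot \frac{1}{27756} + \frac{1}{14039} \cdot \frac{1}{41444} = \sqrt{7921 - 2948} \cdot \frac{1}{27756} + \frac{1}{14039} \cdot \frac{1}{41444} = \sqrt{4973} \cdot \frac{1}{27756} + \frac{1}{581832316} = \frac{\sqrt{4973}}{27756} + \frac{1}{581832316} = \frac{1}{581832316} + \frac{\sqrt{4973}}{27756}$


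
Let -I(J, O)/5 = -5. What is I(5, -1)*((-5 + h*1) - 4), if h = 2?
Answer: -175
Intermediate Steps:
I(J, O) = 25 (I(J, O) = -5*(-5) = 25)
I(5, -1)*((-5 + h*1) - 4) = 25*((-5 + 2*1) - 4) = 25*((-5 + 2) - 4) = 25*(-3 - 4) = 25*(-7) = -175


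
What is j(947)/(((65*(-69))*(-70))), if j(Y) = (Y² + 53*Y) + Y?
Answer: 10417/3450 ≈ 3.0194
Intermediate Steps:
j(Y) = Y² + 54*Y
j(947)/(((65*(-69))*(-70))) = (947*(54 + 947))/(((65*(-69))*(-70))) = (947*1001)/((-4485*(-70))) = 947947/313950 = 947947*(1/313950) = 10417/3450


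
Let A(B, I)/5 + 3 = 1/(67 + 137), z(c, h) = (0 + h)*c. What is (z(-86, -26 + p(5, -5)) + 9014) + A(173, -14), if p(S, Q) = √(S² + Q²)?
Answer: 2291945/204 - 430*√2 ≈ 10627.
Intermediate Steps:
p(S, Q) = √(Q² + S²)
z(c, h) = c*h (z(c, h) = h*c = c*h)
A(B, I) = -3055/204 (A(B, I) = -15 + 5/(67 + 137) = -15 + 5/204 = -3055/204)
(z(-86, -26 + p(5, -5)) + 9014) + A(173, -14) = (-86*(-26 + √((-5)² + 5²)) + 9014) - 3055/204 = (-86*(-26 + √(25 + 25)) + 9014) - 3055/204 = (-86*(-26 + √50) + 9014) - 3055/204 = (-86*(-26 + 5*√2) + 9014) - 3055/204 = ((2236 - 430*√2) + 9014) - 3055/204 = (11250 - 430*√2) - 3055/204 = 2291945/204 - 430*√2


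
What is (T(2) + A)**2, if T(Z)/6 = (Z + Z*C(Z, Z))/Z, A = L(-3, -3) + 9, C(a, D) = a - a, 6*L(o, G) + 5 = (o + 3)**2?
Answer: 7225/36 ≈ 200.69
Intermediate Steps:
L(o, G) = -5/6 + (3 + o)**2/6 (L(o, G) = -5/6 + (o + 3)**2/6 = -5/6 + (3 + o)**2/6)
C(a, D) = 0
A = 49/6 (A = (-5/6 + (3 - 3)**2/6) + 9 = (-5/6 + (1/6)*0**2) + 9 = (-5/6 + (1/6)*0) + 9 = (-5/6 + 0) + 9 = -5/6 + 9 = 49/6 ≈ 8.1667)
T(Z) = 6 (T(Z) = 6*((Z + Z*0)/Z) = 6*((Z + 0)/Z) = 6*(Z/Z) = 6*1 = 6)
(T(2) + A)**2 = (6 + 49/6)**2 = (85/6)**2 = 7225/36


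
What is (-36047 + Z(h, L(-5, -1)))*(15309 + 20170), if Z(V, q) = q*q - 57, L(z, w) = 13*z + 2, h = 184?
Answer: -1140117665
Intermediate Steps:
L(z, w) = 2 + 13*z
Z(V, q) = -57 + q**2 (Z(V, q) = q**2 - 57 = -57 + q**2)
(-36047 + Z(h, L(-5, -1)))*(15309 + 20170) = (-36047 + (-57 + (2 + 13*(-5))**2))*(15309 + 20170) = (-36047 + (-57 + (2 - 65)**2))*35479 = (-36047 + (-57 + (-63)**2))*35479 = (-36047 + (-57 + 3969))*35479 = (-36047 + 3912)*35479 = -32135*35479 = -1140117665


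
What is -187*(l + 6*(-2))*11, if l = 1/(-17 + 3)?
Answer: 347633/14 ≈ 24831.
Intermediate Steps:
l = -1/14 (l = 1/(-14) = -1/14 ≈ -0.071429)
-187*(l + 6*(-2))*11 = -187*(-1/14 + 6*(-2))*11 = -187*(-1/14 - 12)*11 = -(-31603)*11/14 = -187*(-1859/14) = 347633/14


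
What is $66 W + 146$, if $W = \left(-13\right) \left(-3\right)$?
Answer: $2720$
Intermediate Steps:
$W = 39$
$66 W + 146 = 66 \cdot 39 + 146 = 2574 + 146 = 2720$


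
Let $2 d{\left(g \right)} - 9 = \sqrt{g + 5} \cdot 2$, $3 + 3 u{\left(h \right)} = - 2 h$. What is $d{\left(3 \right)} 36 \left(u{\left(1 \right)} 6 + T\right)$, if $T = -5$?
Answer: $-2430 - 1080 \sqrt{2} \approx -3957.4$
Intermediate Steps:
$u{\left(h \right)} = -1 - \frac{2 h}{3}$ ($u{\left(h \right)} = -1 + \frac{\left(-2\right) h}{3} = -1 - \frac{2 h}{3}$)
$d{\left(g \right)} = \frac{9}{2} + \sqrt{5 + g}$ ($d{\left(g \right)} = \frac{9}{2} + \frac{\sqrt{g + 5} \cdot 2}{2} = \frac{9}{2} + \frac{\sqrt{5 + g} 2}{2} = \frac{9}{2} + \frac{2 \sqrt{5 + g}}{2} = \frac{9}{2} + \sqrt{5 + g}$)
$d{\left(3 \right)} 36 \left(u{\left(1 \right)} 6 + T\right) = \left(\frac{9}{2} + \sqrt{5 + 3}\right) 36 \left(\left(-1 - \frac{2}{3}\right) 6 - 5\right) = \left(\frac{9}{2} + \sqrt{8}\right) 36 \left(\left(-1 - \frac{2}{3}\right) 6 - 5\right) = \left(\frac{9}{2} + 2 \sqrt{2}\right) 36 \left(\left(- \frac{5}{3}\right) 6 - 5\right) = \left(162 + 72 \sqrt{2}\right) \left(-10 - 5\right) = \left(162 + 72 \sqrt{2}\right) \left(-15\right) = -2430 - 1080 \sqrt{2}$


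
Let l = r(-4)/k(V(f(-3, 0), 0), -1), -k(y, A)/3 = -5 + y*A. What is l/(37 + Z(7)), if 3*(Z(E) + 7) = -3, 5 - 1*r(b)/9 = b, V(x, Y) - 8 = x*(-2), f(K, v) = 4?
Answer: 27/145 ≈ 0.18621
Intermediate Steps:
V(x, Y) = 8 - 2*x (V(x, Y) = 8 + x*(-2) = 8 - 2*x)
r(b) = 45 - 9*b
Z(E) = -8 (Z(E) = -7 + (⅓)*(-3) = -7 - 1 = -8)
k(y, A) = 15 - 3*A*y (k(y, A) = -3*(-5 + y*A) = -3*(-5 + A*y) = 15 - 3*A*y)
l = 27/5 (l = (45 - 9*(-4))/(15 - 3*(-1)*(8 - 2*4)) = (45 + 36)/(15 - 3*(-1)*(8 - 8)) = 81/(15 - 3*(-1)*0) = 81/(15 + 0) = 81/15 = 81*(1/15) = 27/5 ≈ 5.4000)
l/(37 + Z(7)) = 27/(5*(37 - 8)) = (27/5)/29 = (27/5)*(1/29) = 27/145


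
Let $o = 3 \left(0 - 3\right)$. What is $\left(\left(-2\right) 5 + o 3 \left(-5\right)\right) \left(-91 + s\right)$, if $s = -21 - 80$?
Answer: $-24000$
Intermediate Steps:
$s = -101$ ($s = -21 - 80 = -101$)
$o = -9$ ($o = 3 \left(-3\right) = -9$)
$\left(\left(-2\right) 5 + o 3 \left(-5\right)\right) \left(-91 + s\right) = \left(\left(-2\right) 5 - 9 \cdot 3 \left(-5\right)\right) \left(-91 - 101\right) = \left(-10 - -135\right) \left(-192\right) = \left(-10 + 135\right) \left(-192\right) = 125 \left(-192\right) = -24000$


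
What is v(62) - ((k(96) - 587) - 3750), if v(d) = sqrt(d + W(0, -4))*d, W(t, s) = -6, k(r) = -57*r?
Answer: 9809 + 124*sqrt(14) ≈ 10273.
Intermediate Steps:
v(d) = d*sqrt(-6 + d) (v(d) = sqrt(d - 6)*d = sqrt(-6 + d)*d = d*sqrt(-6 + d))
v(62) - ((k(96) - 587) - 3750) = 62*sqrt(-6 + 62) - ((-57*96 - 587) - 3750) = 62*sqrt(56) - ((-5472 - 587) - 3750) = 62*(2*sqrt(14)) - (-6059 - 3750) = 124*sqrt(14) - 1*(-9809) = 124*sqrt(14) + 9809 = 9809 + 124*sqrt(14)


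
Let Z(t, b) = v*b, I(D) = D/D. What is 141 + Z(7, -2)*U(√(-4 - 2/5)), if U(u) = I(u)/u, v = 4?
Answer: 141 + 4*I*√110/11 ≈ 141.0 + 3.8139*I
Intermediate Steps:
I(D) = 1
Z(t, b) = 4*b
U(u) = 1/u
141 + Z(7, -2)*U(√(-4 - 2/5)) = 141 + (4*(-2))/(√(-4 - 2/5)) = 141 - 8/√(-4 - 2*⅕) = 141 - 8/√(-4 - ⅖) = 141 - 8*(-I*√110/22) = 141 - (-4)*I*√110/11 = 141 + 4*I*√110/11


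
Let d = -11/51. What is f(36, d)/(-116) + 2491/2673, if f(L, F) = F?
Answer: 4922053/5271156 ≈ 0.93377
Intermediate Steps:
d = -11/51 (d = -11*1/51 = -11/51 ≈ -0.21569)
f(36, d)/(-116) + 2491/2673 = -11/51/(-116) + 2491/2673 = -11/51*(-1/116) + 2491*(1/2673) = 11/5916 + 2491/2673 = 4922053/5271156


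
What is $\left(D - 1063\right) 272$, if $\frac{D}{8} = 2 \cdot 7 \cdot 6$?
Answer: $-106352$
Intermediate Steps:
$D = 672$ ($D = 8 \cdot 2 \cdot 7 \cdot 6 = 8 \cdot 14 \cdot 6 = 8 \cdot 84 = 672$)
$\left(D - 1063\right) 272 = \left(672 - 1063\right) 272 = \left(-391\right) 272 = -106352$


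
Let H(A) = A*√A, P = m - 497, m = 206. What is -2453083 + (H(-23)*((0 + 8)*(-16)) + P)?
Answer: -2453374 + 2944*I*√23 ≈ -2.4534e+6 + 14119.0*I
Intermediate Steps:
P = -291 (P = 206 - 497 = -291)
H(A) = A^(3/2)
-2453083 + (H(-23)*((0 + 8)*(-16)) + P) = -2453083 + ((-23)^(3/2)*((0 + 8)*(-16)) - 291) = -2453083 + ((-23*I*√23)*(8*(-16)) - 291) = -2453083 + (-23*I*√23*(-128) - 291) = -2453083 + (2944*I*√23 - 291) = -2453083 + (-291 + 2944*I*√23) = -2453374 + 2944*I*√23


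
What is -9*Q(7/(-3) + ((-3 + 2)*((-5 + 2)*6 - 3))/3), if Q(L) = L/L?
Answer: -9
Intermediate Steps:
Q(L) = 1
-9*Q(7/(-3) + ((-3 + 2)*((-5 + 2)*6 - 3))/3) = -9*1 = -9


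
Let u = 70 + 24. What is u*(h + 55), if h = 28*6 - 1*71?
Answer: 14288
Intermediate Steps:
h = 97 (h = 168 - 71 = 97)
u = 94
u*(h + 55) = 94*(97 + 55) = 94*152 = 14288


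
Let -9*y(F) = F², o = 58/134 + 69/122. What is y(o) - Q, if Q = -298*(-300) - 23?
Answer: -53745002516389/601328484 ≈ -89377.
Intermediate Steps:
o = 8161/8174 (o = 58*(1/134) + 69*(1/122) = 29/67 + 69/122 = 8161/8174 ≈ 0.99841)
Q = 89377 (Q = 89400 - 23 = 89377)
y(F) = -F²/9
y(o) - Q = -(8161/8174)²/9 - 1*89377 = -⅑*66601921/66814276 - 89377 = -66601921/601328484 - 89377 = -53745002516389/601328484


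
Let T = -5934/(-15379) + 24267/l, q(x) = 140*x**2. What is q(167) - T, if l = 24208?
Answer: 1453609762898255/372294832 ≈ 3.9045e+6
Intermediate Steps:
T = 516852465/372294832 (T = -5934/(-15379) + 24267/24208 = -5934*(-1/15379) + 24267*(1/24208) = 5934/15379 + 24267/24208 = 516852465/372294832 ≈ 1.3883)
q(167) - T = 140*167**2 - 1*516852465/372294832 = 140*27889 - 516852465/372294832 = 3904460 - 516852465/372294832 = 1453609762898255/372294832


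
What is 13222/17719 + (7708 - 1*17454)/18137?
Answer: 67118040/321369503 ≈ 0.20885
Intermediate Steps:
13222/17719 + (7708 - 1*17454)/18137 = 13222*(1/17719) + (7708 - 17454)*(1/18137) = 13222/17719 - 9746*1/18137 = 13222/17719 - 9746/18137 = 67118040/321369503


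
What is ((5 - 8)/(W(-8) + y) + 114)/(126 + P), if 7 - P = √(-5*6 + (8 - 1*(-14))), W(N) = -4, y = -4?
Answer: 40565/47192 + 305*I*√2/23596 ≈ 0.85957 + 0.01828*I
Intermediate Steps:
P = 7 - 2*I*√2 (P = 7 - √(-5*6 + (8 - 1*(-14))) = 7 - √(-30 + (8 + 14)) = 7 - √(-30 + 22) = 7 - √(-8) = 7 - 2*I*√2 ≈ 7.0 - 2.8284*I)
((5 - 8)/(W(-8) + y) + 114)/(126 + P) = ((5 - 8)/(-4 - 4) + 114)/(126 + (7 - 2*I*√2)) = (-3/(-8) + 114)/(133 - 2*I*√2) = (-3*(-⅛) + 114)/(133 - 2*I*√2) = (3/8 + 114)/(133 - 2*I*√2) = 915/(8*(133 - 2*I*√2))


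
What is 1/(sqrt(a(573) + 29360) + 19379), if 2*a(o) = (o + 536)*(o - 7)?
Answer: 19379/375202434 - sqrt(343207)/375202434 ≈ 5.0088e-5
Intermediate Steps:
a(o) = (-7 + o)*(536 + o)/2 (a(o) = ((o + 536)*(o - 7))/2 = ((536 + o)*(-7 + o))/2 = ((-7 + o)*(536 + o))/2 = (-7 + o)*(536 + o)/2)
1/(sqrt(a(573) + 29360) + 19379) = 1/(sqrt((-1876 + (1/2)*573**2 + (529/2)*573) + 29360) + 19379) = 1/(sqrt((-1876 + (1/2)*328329 + 303117/2) + 29360) + 19379) = 1/(sqrt((-1876 + 328329/2 + 303117/2) + 29360) + 19379) = 1/(sqrt(313847 + 29360) + 19379) = 1/(sqrt(343207) + 19379) = 1/(19379 + sqrt(343207))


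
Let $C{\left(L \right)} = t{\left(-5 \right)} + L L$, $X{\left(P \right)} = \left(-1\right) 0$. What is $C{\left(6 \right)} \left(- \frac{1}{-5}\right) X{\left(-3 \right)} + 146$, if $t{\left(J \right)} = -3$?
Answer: $146$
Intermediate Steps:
$X{\left(P \right)} = 0$
$C{\left(L \right)} = -3 + L^{2}$ ($C{\left(L \right)} = -3 + L L = -3 + L^{2}$)
$C{\left(6 \right)} \left(- \frac{1}{-5}\right) X{\left(-3 \right)} + 146 = \left(-3 + 6^{2}\right) \left(- \frac{1}{-5}\right) 0 + 146 = \left(-3 + 36\right) \left(\left(-1\right) \left(- \frac{1}{5}\right)\right) 0 + 146 = 33 \cdot \frac{1}{5} \cdot 0 + 146 = \frac{33}{5} \cdot 0 + 146 = 0 + 146 = 146$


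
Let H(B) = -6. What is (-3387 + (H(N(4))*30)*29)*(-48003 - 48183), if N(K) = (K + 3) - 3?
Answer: 827872902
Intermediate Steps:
N(K) = K (N(K) = (3 + K) - 3 = K)
(-3387 + (H(N(4))*30)*29)*(-48003 - 48183) = (-3387 - 6*30*29)*(-48003 - 48183) = (-3387 - 180*29)*(-96186) = (-3387 - 5220)*(-96186) = -8607*(-96186) = 827872902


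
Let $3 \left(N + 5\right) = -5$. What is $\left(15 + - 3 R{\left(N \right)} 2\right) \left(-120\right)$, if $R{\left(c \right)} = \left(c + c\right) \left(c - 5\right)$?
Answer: $110200$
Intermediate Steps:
$N = - \frac{20}{3}$ ($N = -5 + \frac{1}{3} \left(-5\right) = -5 - \frac{5}{3} = - \frac{20}{3} \approx -6.6667$)
$R{\left(c \right)} = 2 c \left(-5 + c\right)$
$\left(15 + - 3 R{\left(N \right)} 2\right) \left(-120\right) = \left(15 + - 3 \cdot 2 \left(- \frac{20}{3}\right) \left(-5 - \frac{20}{3}\right) 2\right) \left(-120\right) = \left(15 + - 3 \cdot 2 \left(- \frac{20}{3}\right) \left(- \frac{35}{3}\right) 2\right) \left(-120\right) = \left(15 + \left(-3\right) \frac{1400}{9} \cdot 2\right) \left(-120\right) = \left(15 - \frac{2800}{3}\right) \left(-120\right) = \left(- \frac{2755}{3}\right) \left(-120\right) = 110200$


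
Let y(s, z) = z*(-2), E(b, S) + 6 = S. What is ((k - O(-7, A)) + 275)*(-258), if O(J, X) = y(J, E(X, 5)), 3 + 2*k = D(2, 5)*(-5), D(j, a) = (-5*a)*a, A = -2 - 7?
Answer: -150672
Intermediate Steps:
A = -9
E(b, S) = -6 + S
D(j, a) = -5*a²
k = 311 (k = -3/2 + (-5*5²*(-5))/2 = -3/2 + (-5*25*(-5))/2 = -3/2 + (-125*(-5))/2 = -3/2 + (½)*625 = -3/2 + 625/2 = 311)
y(s, z) = -2*z
O(J, X) = 2 (O(J, X) = -2*(-6 + 5) = -2*(-1) = 2)
((k - O(-7, A)) + 275)*(-258) = ((311 - 1*2) + 275)*(-258) = ((311 - 2) + 275)*(-258) = (309 + 275)*(-258) = 584*(-258) = -150672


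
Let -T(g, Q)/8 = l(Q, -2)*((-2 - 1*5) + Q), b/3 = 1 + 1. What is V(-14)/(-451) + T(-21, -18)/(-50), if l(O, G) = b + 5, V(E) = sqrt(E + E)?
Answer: -44 - 2*I*sqrt(7)/451 ≈ -44.0 - 0.011733*I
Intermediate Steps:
b = 6 (b = 3*(1 + 1) = 3*2 = 6)
V(E) = sqrt(2)*sqrt(E) (V(E) = sqrt(2*E) = sqrt(2)*sqrt(E))
l(O, G) = 11 (l(O, G) = 6 + 5 = 11)
T(g, Q) = 616 - 88*Q (T(g, Q) = -88*((-2 - 1*5) + Q) = -88*((-2 - 5) + Q) = -88*(-7 + Q) = -8*(-77 + 11*Q) = 616 - 88*Q)
V(-14)/(-451) + T(-21, -18)/(-50) = (sqrt(2)*sqrt(-14))/(-451) + (616 - 88*(-18))/(-50) = (sqrt(2)*(I*sqrt(14)))*(-1/451) + (616 + 1584)*(-1/50) = (2*I*sqrt(7))*(-1/451) + 2200*(-1/50) = -2*I*sqrt(7)/451 - 44 = -44 - 2*I*sqrt(7)/451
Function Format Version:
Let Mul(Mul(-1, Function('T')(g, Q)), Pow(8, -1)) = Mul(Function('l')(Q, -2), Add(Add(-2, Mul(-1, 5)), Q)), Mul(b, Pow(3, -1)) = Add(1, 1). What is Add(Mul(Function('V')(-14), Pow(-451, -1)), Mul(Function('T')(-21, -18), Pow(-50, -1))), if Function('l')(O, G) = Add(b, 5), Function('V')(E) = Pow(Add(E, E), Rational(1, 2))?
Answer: Add(-44, Mul(Rational(-2, 451), I, Pow(7, Rational(1, 2)))) ≈ Add(-44.000, Mul(-0.011733, I))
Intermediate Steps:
b = 6 (b = Mul(3, Add(1, 1)) = Mul(3, 2) = 6)
Function('V')(E) = Mul(Pow(2, Rational(1, 2)), Pow(E, Rational(1, 2))) (Function('V')(E) = Pow(Mul(2, E), Rational(1, 2)) = Mul(Pow(2, Rational(1, 2)), Pow(E, Rational(1, 2))))
Function('l')(O, G) = 11 (Function('l')(O, G) = Add(6, 5) = 11)
Function('T')(g, Q) = Add(616, Mul(-88, Q)) (Function('T')(g, Q) = Mul(-8, Mul(11, Add(Add(-2, Mul(-1, 5)), Q))) = Mul(-8, Mul(11, Add(Add(-2, -5), Q))) = Mul(-8, Mul(11, Add(-7, Q))) = Mul(-8, Add(-77, Mul(11, Q))) = Add(616, Mul(-88, Q)))
Add(Mul(Function('V')(-14), Pow(-451, -1)), Mul(Function('T')(-21, -18), Pow(-50, -1))) = Add(Mul(Mul(Pow(2, Rational(1, 2)), Pow(-14, Rational(1, 2))), Pow(-451, -1)), Mul(Add(616, Mul(-88, -18)), Pow(-50, -1))) = Add(Mul(Mul(Pow(2, Rational(1, 2)), Mul(I, Pow(14, Rational(1, 2)))), Rational(-1, 451)), Mul(Add(616, 1584), Rational(-1, 50))) = Add(Mul(Mul(2, I, Pow(7, Rational(1, 2))), Rational(-1, 451)), Mul(2200, Rational(-1, 50))) = Add(Mul(Rational(-2, 451), I, Pow(7, Rational(1, 2))), -44) = Add(-44, Mul(Rational(-2, 451), I, Pow(7, Rational(1, 2))))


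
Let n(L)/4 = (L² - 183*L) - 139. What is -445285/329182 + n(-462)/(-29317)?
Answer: -405243171873/9650628694 ≈ -41.991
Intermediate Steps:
n(L) = -556 - 732*L + 4*L² (n(L) = 4*((L² - 183*L) - 139) = 4*(-139 + L² - 183*L) = -556 - 732*L + 4*L²)
-445285/329182 + n(-462)/(-29317) = -445285/329182 + (-556 - 732*(-462) + 4*(-462)²)/(-29317) = -445285*1/329182 + (-556 + 338184 + 4*213444)*(-1/29317) = -445285/329182 + (-556 + 338184 + 853776)*(-1/29317) = -445285/329182 + 1191404*(-1/29317) = -445285/329182 - 1191404/29317 = -405243171873/9650628694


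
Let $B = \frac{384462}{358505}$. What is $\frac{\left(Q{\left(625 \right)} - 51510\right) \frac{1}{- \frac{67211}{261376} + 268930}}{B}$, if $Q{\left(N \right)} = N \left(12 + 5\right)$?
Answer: $- \frac{147350488028800}{1039404557795103} \approx -0.14176$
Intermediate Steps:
$Q{\left(N \right)} = 17 N$ ($Q{\left(N \right)} = N 17 = 17 N$)
$B = \frac{384462}{358505}$ ($B = 384462 \cdot \frac{1}{358505} = \frac{384462}{358505} \approx 1.0724$)
$\frac{\left(Q{\left(625 \right)} - 51510\right) \frac{1}{- \frac{67211}{261376} + 268930}}{B} = \frac{\left(17 \cdot 625 - 51510\right) \frac{1}{- \frac{67211}{261376} + 268930}}{\frac{384462}{358505}} = \frac{10625 - 51510}{\left(-67211\right) \frac{1}{261376} + 268930} \cdot \frac{358505}{384462} = - \frac{40885}{- \frac{67211}{261376} + 268930} \cdot \frac{358505}{384462} = - \frac{40885}{\frac{70291780469}{261376}} \cdot \frac{358505}{384462} = \left(-40885\right) \frac{261376}{70291780469} \cdot \frac{358505}{384462} = \left(- \frac{10686357760}{70291780469}\right) \frac{358505}{384462} = - \frac{147350488028800}{1039404557795103}$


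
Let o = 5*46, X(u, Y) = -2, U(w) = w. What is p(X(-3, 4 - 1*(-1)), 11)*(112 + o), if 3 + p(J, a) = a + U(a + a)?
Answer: 10260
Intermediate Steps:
o = 230
p(J, a) = -3 + 3*a (p(J, a) = -3 + (a + (a + a)) = -3 + (a + 2*a) = -3 + 3*a)
p(X(-3, 4 - 1*(-1)), 11)*(112 + o) = (-3 + 3*11)*(112 + 230) = (-3 + 33)*342 = 30*342 = 10260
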